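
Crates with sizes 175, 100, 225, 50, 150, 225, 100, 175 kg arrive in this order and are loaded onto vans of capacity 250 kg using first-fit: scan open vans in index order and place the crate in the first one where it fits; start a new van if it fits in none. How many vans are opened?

6

  175 → van 1 (new)  [load 175/250]
  100 → van 2 (new)  [load 100/250]
  225 → van 3 (new)  [load 225/250]
  50 → van 1  [load 225/250]
  150 → van 2  [load 250/250]
  225 → van 4 (new)  [load 225/250]
  100 → van 5 (new)  [load 100/250]
  175 → van 6 (new)  [load 175/250]
6 vans opened.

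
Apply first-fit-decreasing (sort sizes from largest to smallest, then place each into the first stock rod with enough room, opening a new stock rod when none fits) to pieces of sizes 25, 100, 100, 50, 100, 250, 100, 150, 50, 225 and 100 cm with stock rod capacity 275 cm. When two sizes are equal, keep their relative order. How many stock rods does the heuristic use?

Sorted descending: 250, 225, 150, 100, 100, 100, 100, 100, 50, 50, 25.
  250 → stock rod 1 (new)  [load 250/275]
  225 → stock rod 2 (new)  [load 225/275]
  150 → stock rod 3 (new)  [load 150/275]
  100 → stock rod 3  [load 250/275]
  100 → stock rod 4 (new)  [load 100/275]
  100 → stock rod 4  [load 200/275]
  100 → stock rod 5 (new)  [load 100/275]
  100 → stock rod 5  [load 200/275]
  50 → stock rod 2  [load 275/275]
  50 → stock rod 4  [load 250/275]
  25 → stock rod 1  [load 275/275]
5 stock rods opened.

5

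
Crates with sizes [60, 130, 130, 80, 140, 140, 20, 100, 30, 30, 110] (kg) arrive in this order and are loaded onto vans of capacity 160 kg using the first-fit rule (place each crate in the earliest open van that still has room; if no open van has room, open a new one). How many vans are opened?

  60 → van 1 (new)  [load 60/160]
  130 → van 2 (new)  [load 130/160]
  130 → van 3 (new)  [load 130/160]
  80 → van 1  [load 140/160]
  140 → van 4 (new)  [load 140/160]
  140 → van 5 (new)  [load 140/160]
  20 → van 1  [load 160/160]
  100 → van 6 (new)  [load 100/160]
  30 → van 2  [load 160/160]
  30 → van 3  [load 160/160]
  110 → van 7 (new)  [load 110/160]
7 vans opened.

7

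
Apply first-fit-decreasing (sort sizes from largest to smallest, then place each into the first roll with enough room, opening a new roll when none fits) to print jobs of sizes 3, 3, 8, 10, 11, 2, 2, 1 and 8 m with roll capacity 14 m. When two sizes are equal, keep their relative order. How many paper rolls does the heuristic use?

4

Sorted descending: 11, 10, 8, 8, 3, 3, 2, 2, 1.
  11 → roll 1 (new)  [load 11/14]
  10 → roll 2 (new)  [load 10/14]
  8 → roll 3 (new)  [load 8/14]
  8 → roll 4 (new)  [load 8/14]
  3 → roll 1  [load 14/14]
  3 → roll 2  [load 13/14]
  2 → roll 3  [load 10/14]
  2 → roll 3  [load 12/14]
  1 → roll 2  [load 14/14]
4 paper rolls opened.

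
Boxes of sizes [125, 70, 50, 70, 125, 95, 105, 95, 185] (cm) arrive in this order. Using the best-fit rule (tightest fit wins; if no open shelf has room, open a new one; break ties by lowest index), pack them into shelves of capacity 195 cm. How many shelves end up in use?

  125 → shelf 1 (new)  [load 125/195]
  70 → shelf 1  [load 195/195]
  50 → shelf 2 (new)  [load 50/195]
  70 → shelf 2  [load 120/195]
  125 → shelf 3 (new)  [load 125/195]
  95 → shelf 4 (new)  [load 95/195]
  105 → shelf 5 (new)  [load 105/195]
  95 → shelf 4  [load 190/195]
  185 → shelf 6 (new)  [load 185/195]
6 shelves opened.

6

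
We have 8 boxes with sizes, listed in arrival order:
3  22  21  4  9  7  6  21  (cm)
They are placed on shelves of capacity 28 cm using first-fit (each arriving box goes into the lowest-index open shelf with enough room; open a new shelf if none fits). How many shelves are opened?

  3 → shelf 1 (new)  [load 3/28]
  22 → shelf 1  [load 25/28]
  21 → shelf 2 (new)  [load 21/28]
  4 → shelf 2  [load 25/28]
  9 → shelf 3 (new)  [load 9/28]
  7 → shelf 3  [load 16/28]
  6 → shelf 3  [load 22/28]
  21 → shelf 4 (new)  [load 21/28]
4 shelves opened.

4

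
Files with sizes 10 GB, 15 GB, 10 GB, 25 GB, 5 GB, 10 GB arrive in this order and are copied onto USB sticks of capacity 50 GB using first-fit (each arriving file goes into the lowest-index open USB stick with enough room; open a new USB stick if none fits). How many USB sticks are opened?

  10 → USB stick 1 (new)  [load 10/50]
  15 → USB stick 1  [load 25/50]
  10 → USB stick 1  [load 35/50]
  25 → USB stick 2 (new)  [load 25/50]
  5 → USB stick 1  [load 40/50]
  10 → USB stick 1  [load 50/50]
2 USB sticks opened.

2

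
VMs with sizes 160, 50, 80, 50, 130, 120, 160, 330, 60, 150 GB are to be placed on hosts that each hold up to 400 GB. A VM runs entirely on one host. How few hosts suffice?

4

Total = 330 + 160 + 160 + 150 + 130 + 120 + 80 + 60 + 50 + 50 = 1290 GB.
Lower bound: ⌈1290/400⌉ = 4 hosts.
A packing using 4 hosts:
  host 1: 330 + 60 = 390
  host 2: 160 + 160 + 80 = 400
  host 3: 150 + 130 + 120 = 400
  host 4: 50 + 50 = 100
This matches the lower bound, so 4 is optimal.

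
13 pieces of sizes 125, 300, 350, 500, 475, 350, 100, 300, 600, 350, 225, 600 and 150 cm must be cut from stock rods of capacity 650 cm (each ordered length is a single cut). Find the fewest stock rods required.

8

Total = 600 + 600 + 500 + 475 + 350 + 350 + 350 + 300 + 300 + 225 + 150 + 125 + 100 = 4425 cm.
Lower bound: ⌈4425/650⌉ = 7 stock rods.
A packing using 8 stock rods:
  stock rod 1: 600 = 600
  stock rod 2: 600 = 600
  stock rod 3: 500 + 150 = 650
  stock rod 4: 475 + 125 = 600
  stock rod 5: 350 + 300 = 650
  stock rod 6: 350 + 300 = 650
  stock rod 7: 350 + 225 = 575
  stock rod 8: 100 = 100
No arrangement into 7 stock rods stays within capacity, so 8 is optimal.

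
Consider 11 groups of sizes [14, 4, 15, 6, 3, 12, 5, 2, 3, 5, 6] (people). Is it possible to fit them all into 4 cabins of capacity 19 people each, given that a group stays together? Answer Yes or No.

A valid assignment using 4 cabins:
  cabin 1: 15 + 4 = 19
  cabin 2: 14 + 5 = 19
  cabin 3: 12 + 6 = 18
  cabin 4: 6 + 5 + 3 + 3 + 2 = 19
Every load is within 19 people, so 4 cabins suffice.

Yes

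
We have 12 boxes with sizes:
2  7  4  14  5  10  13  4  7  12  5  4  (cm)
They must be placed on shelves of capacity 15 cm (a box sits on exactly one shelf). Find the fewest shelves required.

7

Total = 14 + 13 + 12 + 10 + 7 + 7 + 5 + 5 + 4 + 4 + 4 + 2 = 87 cm.
Lower bound: ⌈87/15⌉ = 6 shelves.
A packing using 7 shelves:
  shelf 1: 14 = 14
  shelf 2: 13 + 2 = 15
  shelf 3: 12 = 12
  shelf 4: 10 + 5 = 15
  shelf 5: 7 + 7 = 14
  shelf 6: 5 + 4 + 4 = 13
  shelf 7: 4 = 4
No arrangement into 6 shelves stays within capacity, so 7 is optimal.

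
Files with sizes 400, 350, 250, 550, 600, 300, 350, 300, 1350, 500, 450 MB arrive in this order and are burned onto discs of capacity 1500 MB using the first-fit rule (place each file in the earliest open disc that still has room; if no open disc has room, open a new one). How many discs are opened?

  400 → disc 1 (new)  [load 400/1500]
  350 → disc 1  [load 750/1500]
  250 → disc 1  [load 1000/1500]
  550 → disc 2 (new)  [load 550/1500]
  600 → disc 2  [load 1150/1500]
  300 → disc 1  [load 1300/1500]
  350 → disc 2  [load 1500/1500]
  300 → disc 3 (new)  [load 300/1500]
  1350 → disc 4 (new)  [load 1350/1500]
  500 → disc 3  [load 800/1500]
  450 → disc 3  [load 1250/1500]
4 discs opened.

4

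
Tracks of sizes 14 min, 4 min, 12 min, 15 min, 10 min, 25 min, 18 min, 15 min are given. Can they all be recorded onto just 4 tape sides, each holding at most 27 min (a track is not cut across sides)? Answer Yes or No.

No

Total = 113 min; ⌈113/27⌉ = 5.
At least 5 tape sides are required, but only 4 are allowed.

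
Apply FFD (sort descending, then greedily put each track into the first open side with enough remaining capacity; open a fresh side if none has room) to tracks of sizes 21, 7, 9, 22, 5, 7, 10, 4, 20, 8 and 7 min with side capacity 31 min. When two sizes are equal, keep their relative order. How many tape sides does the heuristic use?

Sorted descending: 22, 21, 20, 10, 9, 8, 7, 7, 7, 5, 4.
  22 → side 1 (new)  [load 22/31]
  21 → side 2 (new)  [load 21/31]
  20 → side 3 (new)  [load 20/31]
  10 → side 2  [load 31/31]
  9 → side 1  [load 31/31]
  8 → side 3  [load 28/31]
  7 → side 4 (new)  [load 7/31]
  7 → side 4  [load 14/31]
  7 → side 4  [load 21/31]
  5 → side 4  [load 26/31]
  4 → side 4  [load 30/31]
4 tape sides opened.

4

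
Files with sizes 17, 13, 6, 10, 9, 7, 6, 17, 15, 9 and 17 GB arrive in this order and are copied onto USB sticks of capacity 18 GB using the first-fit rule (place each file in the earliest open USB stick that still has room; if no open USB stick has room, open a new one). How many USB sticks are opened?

8

  17 → USB stick 1 (new)  [load 17/18]
  13 → USB stick 2 (new)  [load 13/18]
  6 → USB stick 3 (new)  [load 6/18]
  10 → USB stick 3  [load 16/18]
  9 → USB stick 4 (new)  [load 9/18]
  7 → USB stick 4  [load 16/18]
  6 → USB stick 5 (new)  [load 6/18]
  17 → USB stick 6 (new)  [load 17/18]
  15 → USB stick 7 (new)  [load 15/18]
  9 → USB stick 5  [load 15/18]
  17 → USB stick 8 (new)  [load 17/18]
8 USB sticks opened.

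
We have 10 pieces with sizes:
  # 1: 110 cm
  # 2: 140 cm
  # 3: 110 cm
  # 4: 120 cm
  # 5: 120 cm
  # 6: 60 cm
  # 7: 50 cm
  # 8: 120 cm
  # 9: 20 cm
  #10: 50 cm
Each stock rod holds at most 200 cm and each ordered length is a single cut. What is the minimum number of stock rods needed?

Total = 140 + 120 + 120 + 120 + 110 + 110 + 60 + 50 + 50 + 20 = 900 cm.
Lower bound: ⌈900/200⌉ = 5 stock rods.
Also, 6 pieces each exceed 100 cm, and no two of those can share a stock rod, so at least 6 stock rods are needed.
A packing using 6 stock rods:
  stock rod 1: 140 + 60 = 200
  stock rod 2: 120 + 50 + 20 = 190
  stock rod 3: 120 + 50 = 170
  stock rod 4: 120 = 120
  stock rod 5: 110 = 110
  stock rod 6: 110 = 110
This matches the lower bound, so 6 is optimal.

6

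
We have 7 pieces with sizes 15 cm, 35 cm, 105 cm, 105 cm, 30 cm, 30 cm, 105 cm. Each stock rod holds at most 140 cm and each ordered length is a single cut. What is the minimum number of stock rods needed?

4

Total = 105 + 105 + 105 + 35 + 30 + 30 + 15 = 425 cm.
Lower bound: ⌈425/140⌉ = 4 stock rods.
A packing using 4 stock rods:
  stock rod 1: 105 + 35 = 140
  stock rod 2: 105 + 30 = 135
  stock rod 3: 105 + 30 = 135
  stock rod 4: 15 = 15
This matches the lower bound, so 4 is optimal.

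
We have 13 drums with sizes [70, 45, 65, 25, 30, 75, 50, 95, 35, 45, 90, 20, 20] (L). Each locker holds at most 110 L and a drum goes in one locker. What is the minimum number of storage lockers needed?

7

Total = 95 + 90 + 75 + 70 + 65 + 50 + 45 + 45 + 35 + 30 + 25 + 20 + 20 = 665 L.
Lower bound: ⌈665/110⌉ = 7 storage lockers.
A packing using 7 storage lockers:
  locker 1: 95 = 95
  locker 2: 90 + 20 = 110
  locker 3: 75 + 35 = 110
  locker 4: 70 + 30 = 100
  locker 5: 65 + 45 = 110
  locker 6: 50 + 45 = 95
  locker 7: 25 + 20 = 45
This matches the lower bound, so 7 is optimal.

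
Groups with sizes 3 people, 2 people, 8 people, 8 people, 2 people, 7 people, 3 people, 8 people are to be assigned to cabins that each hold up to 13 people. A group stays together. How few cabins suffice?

4

Total = 8 + 8 + 8 + 7 + 3 + 3 + 2 + 2 = 41 people.
Lower bound: ⌈41/13⌉ = 4 cabins.
A packing using 4 cabins:
  cabin 1: 8 + 3 + 2 = 13
  cabin 2: 8 + 3 + 2 = 13
  cabin 3: 8 = 8
  cabin 4: 7 = 7
This matches the lower bound, so 4 is optimal.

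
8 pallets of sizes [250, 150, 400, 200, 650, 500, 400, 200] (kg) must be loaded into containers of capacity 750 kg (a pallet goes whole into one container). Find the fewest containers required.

Total = 650 + 500 + 400 + 400 + 250 + 200 + 200 + 150 = 2750 kg.
Lower bound: ⌈2750/750⌉ = 4 containers.
A packing using 4 containers:
  container 1: 650 = 650
  container 2: 500 + 250 = 750
  container 3: 400 + 200 + 150 = 750
  container 4: 400 + 200 = 600
This matches the lower bound, so 4 is optimal.

4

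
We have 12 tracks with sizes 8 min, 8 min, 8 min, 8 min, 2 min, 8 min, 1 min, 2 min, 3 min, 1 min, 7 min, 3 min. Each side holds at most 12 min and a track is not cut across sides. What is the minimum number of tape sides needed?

Total = 8 + 8 + 8 + 8 + 8 + 7 + 3 + 3 + 2 + 2 + 1 + 1 = 59 min.
Lower bound: ⌈59/12⌉ = 5 tape sides.
Also, 6 tracks each exceed 6 min, and no two of those can share a side, so at least 6 tape sides are needed.
A packing using 6 tape sides:
  side 1: 8 + 3 + 1 = 12
  side 2: 8 + 3 + 1 = 12
  side 3: 8 + 2 + 2 = 12
  side 4: 8 = 8
  side 5: 8 = 8
  side 6: 7 = 7
This matches the lower bound, so 6 is optimal.

6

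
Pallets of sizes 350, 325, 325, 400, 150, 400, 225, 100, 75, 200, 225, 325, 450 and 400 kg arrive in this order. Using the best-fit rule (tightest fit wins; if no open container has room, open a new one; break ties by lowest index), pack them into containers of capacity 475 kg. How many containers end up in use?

10

  350 → container 1 (new)  [load 350/475]
  325 → container 2 (new)  [load 325/475]
  325 → container 3 (new)  [load 325/475]
  400 → container 4 (new)  [load 400/475]
  150 → container 2  [load 475/475]
  400 → container 5 (new)  [load 400/475]
  225 → container 6 (new)  [load 225/475]
  100 → container 1  [load 450/475]
  75 → container 4  [load 475/475]
  200 → container 6  [load 425/475]
  225 → container 7 (new)  [load 225/475]
  325 → container 8 (new)  [load 325/475]
  450 → container 9 (new)  [load 450/475]
  400 → container 10 (new)  [load 400/475]
10 containers opened.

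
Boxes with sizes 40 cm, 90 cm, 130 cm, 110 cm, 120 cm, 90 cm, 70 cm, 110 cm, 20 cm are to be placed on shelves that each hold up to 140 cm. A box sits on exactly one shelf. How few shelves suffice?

7

Total = 130 + 120 + 110 + 110 + 90 + 90 + 70 + 40 + 20 = 780 cm.
Lower bound: ⌈780/140⌉ = 6 shelves.
A packing using 7 shelves:
  shelf 1: 130 = 130
  shelf 2: 120 + 20 = 140
  shelf 3: 110 = 110
  shelf 4: 110 = 110
  shelf 5: 90 + 40 = 130
  shelf 6: 90 = 90
  shelf 7: 70 = 70
No arrangement into 6 shelves stays within capacity, so 7 is optimal.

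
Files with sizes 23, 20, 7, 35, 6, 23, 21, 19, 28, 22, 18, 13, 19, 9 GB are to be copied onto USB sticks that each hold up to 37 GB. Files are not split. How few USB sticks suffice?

Total = 35 + 28 + 23 + 23 + 22 + 21 + 20 + 19 + 19 + 18 + 13 + 9 + 7 + 6 = 263 GB.
Lower bound: ⌈263/37⌉ = 8 USB sticks.
Also, 9 files each exceed 37/2 GB, and no two of those can share a USB stick, so at least 9 USB sticks are needed.
A packing using 9 USB sticks:
  USB stick 1: 35 = 35
  USB stick 2: 28 + 9 = 37
  USB stick 3: 23 + 13 = 36
  USB stick 4: 23 + 7 + 6 = 36
  USB stick 5: 22 = 22
  USB stick 6: 21 = 21
  USB stick 7: 20 = 20
  USB stick 8: 19 + 18 = 37
  USB stick 9: 19 = 19
This matches the lower bound, so 9 is optimal.

9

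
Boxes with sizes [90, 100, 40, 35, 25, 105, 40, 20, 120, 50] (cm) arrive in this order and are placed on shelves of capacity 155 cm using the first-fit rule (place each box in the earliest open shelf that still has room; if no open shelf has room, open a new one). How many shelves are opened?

5

  90 → shelf 1 (new)  [load 90/155]
  100 → shelf 2 (new)  [load 100/155]
  40 → shelf 1  [load 130/155]
  35 → shelf 2  [load 135/155]
  25 → shelf 1  [load 155/155]
  105 → shelf 3 (new)  [load 105/155]
  40 → shelf 3  [load 145/155]
  20 → shelf 2  [load 155/155]
  120 → shelf 4 (new)  [load 120/155]
  50 → shelf 5 (new)  [load 50/155]
5 shelves opened.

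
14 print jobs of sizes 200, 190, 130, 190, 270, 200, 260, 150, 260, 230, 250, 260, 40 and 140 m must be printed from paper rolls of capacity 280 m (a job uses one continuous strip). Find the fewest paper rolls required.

12

Total = 270 + 260 + 260 + 260 + 250 + 230 + 200 + 200 + 190 + 190 + 150 + 140 + 130 + 40 = 2770 m.
Lower bound: ⌈2770/280⌉ = 10 paper rolls.
Also, 11 print jobs each exceed 140 m, and no two of those can share a roll, so at least 11 paper rolls are needed.
A packing using 12 paper rolls:
  roll 1: 270 = 270
  roll 2: 260 = 260
  roll 3: 260 = 260
  roll 4: 260 = 260
  roll 5: 250 = 250
  roll 6: 230 + 40 = 270
  roll 7: 200 = 200
  roll 8: 200 = 200
  roll 9: 190 = 190
  roll 10: 190 = 190
  roll 11: 150 + 130 = 280
  roll 12: 140 = 140
No arrangement into 11 paper rolls stays within capacity, so 12 is optimal.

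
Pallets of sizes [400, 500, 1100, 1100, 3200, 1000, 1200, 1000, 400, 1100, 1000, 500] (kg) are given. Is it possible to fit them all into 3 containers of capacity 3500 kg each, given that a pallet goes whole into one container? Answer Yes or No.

Total = 12500 kg; ⌈12500/3500⌉ = 4.
At least 4 containers are required, but only 3 are allowed.

No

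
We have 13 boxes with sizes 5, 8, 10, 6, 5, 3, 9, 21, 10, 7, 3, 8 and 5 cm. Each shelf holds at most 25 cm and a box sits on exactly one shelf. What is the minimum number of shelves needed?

5

Total = 21 + 10 + 10 + 9 + 8 + 8 + 7 + 6 + 5 + 5 + 5 + 3 + 3 = 100 cm.
Lower bound: ⌈100/25⌉ = 4 shelves.
A packing using 5 shelves:
  shelf 1: 21 + 3 = 24
  shelf 2: 10 + 10 + 5 = 25
  shelf 3: 9 + 8 + 8 = 25
  shelf 4: 7 + 6 + 5 + 5 = 23
  shelf 5: 3 = 3
No arrangement into 4 shelves stays within capacity, so 5 is optimal.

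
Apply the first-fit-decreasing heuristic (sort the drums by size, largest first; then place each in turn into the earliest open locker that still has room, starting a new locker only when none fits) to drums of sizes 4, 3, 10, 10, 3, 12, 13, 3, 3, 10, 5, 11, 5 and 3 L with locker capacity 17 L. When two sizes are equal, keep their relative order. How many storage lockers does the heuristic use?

6

Sorted descending: 13, 12, 11, 10, 10, 10, 5, 5, 4, 3, 3, 3, 3, 3.
  13 → locker 1 (new)  [load 13/17]
  12 → locker 2 (new)  [load 12/17]
  11 → locker 3 (new)  [load 11/17]
  10 → locker 4 (new)  [load 10/17]
  10 → locker 5 (new)  [load 10/17]
  10 → locker 6 (new)  [load 10/17]
  5 → locker 2  [load 17/17]
  5 → locker 3  [load 16/17]
  4 → locker 1  [load 17/17]
  3 → locker 4  [load 13/17]
  3 → locker 4  [load 16/17]
  3 → locker 5  [load 13/17]
  3 → locker 5  [load 16/17]
  3 → locker 6  [load 13/17]
6 storage lockers opened.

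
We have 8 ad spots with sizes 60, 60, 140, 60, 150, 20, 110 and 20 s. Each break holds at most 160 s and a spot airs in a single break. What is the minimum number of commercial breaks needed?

5

Total = 150 + 140 + 110 + 60 + 60 + 60 + 20 + 20 = 620 s.
Lower bound: ⌈620/160⌉ = 4 commercial breaks.
A packing using 5 commercial breaks:
  break 1: 150 = 150
  break 2: 140 + 20 = 160
  break 3: 110 + 20 = 130
  break 4: 60 + 60 = 120
  break 5: 60 = 60
No arrangement into 4 commercial breaks stays within capacity, so 5 is optimal.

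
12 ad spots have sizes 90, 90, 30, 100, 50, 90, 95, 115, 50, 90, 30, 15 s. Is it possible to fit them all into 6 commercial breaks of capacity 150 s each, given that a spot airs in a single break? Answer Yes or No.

No

Total = 845 s; ⌈845/150⌉ = 6.
7 ad spots each exceed half the capacity and cannot share a break, forcing at least 7 commercial breaks.
At least 7 commercial breaks are required, but only 6 are allowed.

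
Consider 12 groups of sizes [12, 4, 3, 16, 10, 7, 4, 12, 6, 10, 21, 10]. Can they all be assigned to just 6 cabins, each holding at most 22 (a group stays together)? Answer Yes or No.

Yes

A valid assignment using 6 cabins:
  cabin 1: 21 = 21
  cabin 2: 16 + 6 = 22
  cabin 3: 12 + 10 = 22
  cabin 4: 12 + 10 = 22
  cabin 5: 10 + 7 + 4 = 21
  cabin 6: 4 + 3 = 7
Every load is within 22, so 6 cabins suffice.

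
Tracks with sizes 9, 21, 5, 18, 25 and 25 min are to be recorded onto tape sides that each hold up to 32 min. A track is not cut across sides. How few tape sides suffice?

Total = 25 + 25 + 21 + 18 + 9 + 5 = 103 min.
Lower bound: ⌈103/32⌉ = 4 tape sides.
A packing using 4 tape sides:
  side 1: 25 + 5 = 30
  side 2: 25 = 25
  side 3: 21 + 9 = 30
  side 4: 18 = 18
This matches the lower bound, so 4 is optimal.

4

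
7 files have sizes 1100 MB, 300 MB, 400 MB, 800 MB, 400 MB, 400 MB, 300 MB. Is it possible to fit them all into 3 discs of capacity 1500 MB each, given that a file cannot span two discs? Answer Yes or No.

Yes

A valid assignment using 3 discs:
  disc 1: 1100 + 400 = 1500
  disc 2: 800 + 400 + 300 = 1500
  disc 3: 400 + 300 = 700
Every load is within 1500 MB, so 3 discs suffice.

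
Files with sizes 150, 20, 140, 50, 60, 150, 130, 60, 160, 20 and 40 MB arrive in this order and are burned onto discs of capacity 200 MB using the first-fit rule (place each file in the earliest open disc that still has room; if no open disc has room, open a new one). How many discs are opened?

6

  150 → disc 1 (new)  [load 150/200]
  20 → disc 1  [load 170/200]
  140 → disc 2 (new)  [load 140/200]
  50 → disc 2  [load 190/200]
  60 → disc 3 (new)  [load 60/200]
  150 → disc 4 (new)  [load 150/200]
  130 → disc 3  [load 190/200]
  60 → disc 5 (new)  [load 60/200]
  160 → disc 6 (new)  [load 160/200]
  20 → disc 1  [load 190/200]
  40 → disc 4  [load 190/200]
6 discs opened.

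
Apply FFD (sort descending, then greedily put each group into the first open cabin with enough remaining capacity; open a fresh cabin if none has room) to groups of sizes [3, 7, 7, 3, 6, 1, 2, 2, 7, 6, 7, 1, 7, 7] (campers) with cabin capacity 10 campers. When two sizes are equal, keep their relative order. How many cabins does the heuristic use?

Sorted descending: 7, 7, 7, 7, 7, 7, 6, 6, 3, 3, 2, 2, 1, 1.
  7 → cabin 1 (new)  [load 7/10]
  7 → cabin 2 (new)  [load 7/10]
  7 → cabin 3 (new)  [load 7/10]
  7 → cabin 4 (new)  [load 7/10]
  7 → cabin 5 (new)  [load 7/10]
  7 → cabin 6 (new)  [load 7/10]
  6 → cabin 7 (new)  [load 6/10]
  6 → cabin 8 (new)  [load 6/10]
  3 → cabin 1  [load 10/10]
  3 → cabin 2  [load 10/10]
  2 → cabin 3  [load 9/10]
  2 → cabin 4  [load 9/10]
  1 → cabin 3  [load 10/10]
  1 → cabin 4  [load 10/10]
8 cabins opened.

8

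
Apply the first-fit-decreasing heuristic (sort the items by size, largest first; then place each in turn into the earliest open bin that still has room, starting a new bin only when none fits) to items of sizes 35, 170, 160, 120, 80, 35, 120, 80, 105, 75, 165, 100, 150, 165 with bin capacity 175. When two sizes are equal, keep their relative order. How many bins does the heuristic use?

10

Sorted descending: 170, 165, 165, 160, 150, 120, 120, 105, 100, 80, 80, 75, 35, 35.
  170 → bin 1 (new)  [load 170/175]
  165 → bin 2 (new)  [load 165/175]
  165 → bin 3 (new)  [load 165/175]
  160 → bin 4 (new)  [load 160/175]
  150 → bin 5 (new)  [load 150/175]
  120 → bin 6 (new)  [load 120/175]
  120 → bin 7 (new)  [load 120/175]
  105 → bin 8 (new)  [load 105/175]
  100 → bin 9 (new)  [load 100/175]
  80 → bin 10 (new)  [load 80/175]
  80 → bin 10  [load 160/175]
  75 → bin 9  [load 175/175]
  35 → bin 6  [load 155/175]
  35 → bin 7  [load 155/175]
10 bins opened.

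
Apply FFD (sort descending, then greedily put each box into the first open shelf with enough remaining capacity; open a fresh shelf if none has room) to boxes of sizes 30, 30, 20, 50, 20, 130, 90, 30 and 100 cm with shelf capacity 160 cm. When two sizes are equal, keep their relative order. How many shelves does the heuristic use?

4

Sorted descending: 130, 100, 90, 50, 30, 30, 30, 20, 20.
  130 → shelf 1 (new)  [load 130/160]
  100 → shelf 2 (new)  [load 100/160]
  90 → shelf 3 (new)  [load 90/160]
  50 → shelf 2  [load 150/160]
  30 → shelf 1  [load 160/160]
  30 → shelf 3  [load 120/160]
  30 → shelf 3  [load 150/160]
  20 → shelf 4 (new)  [load 20/160]
  20 → shelf 4  [load 40/160]
4 shelves opened.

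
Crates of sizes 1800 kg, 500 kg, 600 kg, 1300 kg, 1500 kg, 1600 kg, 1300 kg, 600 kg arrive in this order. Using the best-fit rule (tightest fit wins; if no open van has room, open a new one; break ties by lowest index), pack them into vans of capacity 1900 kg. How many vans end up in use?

  1800 → van 1 (new)  [load 1800/1900]
  500 → van 2 (new)  [load 500/1900]
  600 → van 2  [load 1100/1900]
  1300 → van 3 (new)  [load 1300/1900]
  1500 → van 4 (new)  [load 1500/1900]
  1600 → van 5 (new)  [load 1600/1900]
  1300 → van 6 (new)  [load 1300/1900]
  600 → van 3  [load 1900/1900]
6 vans opened.

6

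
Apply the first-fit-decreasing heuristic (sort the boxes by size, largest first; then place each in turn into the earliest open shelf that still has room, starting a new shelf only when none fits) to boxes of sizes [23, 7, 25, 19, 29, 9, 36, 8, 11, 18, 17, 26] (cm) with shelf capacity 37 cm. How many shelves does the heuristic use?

Sorted descending: 36, 29, 26, 25, 23, 19, 18, 17, 11, 9, 8, 7.
  36 → shelf 1 (new)  [load 36/37]
  29 → shelf 2 (new)  [load 29/37]
  26 → shelf 3 (new)  [load 26/37]
  25 → shelf 4 (new)  [load 25/37]
  23 → shelf 5 (new)  [load 23/37]
  19 → shelf 6 (new)  [load 19/37]
  18 → shelf 6  [load 37/37]
  17 → shelf 7 (new)  [load 17/37]
  11 → shelf 3  [load 37/37]
  9 → shelf 4  [load 34/37]
  8 → shelf 2  [load 37/37]
  7 → shelf 5  [load 30/37]
7 shelves opened.

7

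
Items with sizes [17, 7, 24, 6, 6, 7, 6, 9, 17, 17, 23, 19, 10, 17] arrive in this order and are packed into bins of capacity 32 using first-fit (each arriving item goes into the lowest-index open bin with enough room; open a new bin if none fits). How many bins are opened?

  17 → bin 1 (new)  [load 17/32]
  7 → bin 1  [load 24/32]
  24 → bin 2 (new)  [load 24/32]
  6 → bin 1  [load 30/32]
  6 → bin 2  [load 30/32]
  7 → bin 3 (new)  [load 7/32]
  6 → bin 3  [load 13/32]
  9 → bin 3  [load 22/32]
  17 → bin 4 (new)  [load 17/32]
  17 → bin 5 (new)  [load 17/32]
  23 → bin 6 (new)  [load 23/32]
  19 → bin 7 (new)  [load 19/32]
  10 → bin 3  [load 32/32]
  17 → bin 8 (new)  [load 17/32]
8 bins opened.

8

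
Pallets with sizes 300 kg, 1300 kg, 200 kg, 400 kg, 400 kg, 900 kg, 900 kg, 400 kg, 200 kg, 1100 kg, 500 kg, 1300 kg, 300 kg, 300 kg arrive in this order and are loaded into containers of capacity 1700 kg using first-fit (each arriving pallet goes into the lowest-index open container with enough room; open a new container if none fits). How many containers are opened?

  300 → container 1 (new)  [load 300/1700]
  1300 → container 1  [load 1600/1700]
  200 → container 2 (new)  [load 200/1700]
  400 → container 2  [load 600/1700]
  400 → container 2  [load 1000/1700]
  900 → container 3 (new)  [load 900/1700]
  900 → container 4 (new)  [load 900/1700]
  400 → container 2  [load 1400/1700]
  200 → container 2  [load 1600/1700]
  1100 → container 5 (new)  [load 1100/1700]
  500 → container 3  [load 1400/1700]
  1300 → container 6 (new)  [load 1300/1700]
  300 → container 3  [load 1700/1700]
  300 → container 4  [load 1200/1700]
6 containers opened.

6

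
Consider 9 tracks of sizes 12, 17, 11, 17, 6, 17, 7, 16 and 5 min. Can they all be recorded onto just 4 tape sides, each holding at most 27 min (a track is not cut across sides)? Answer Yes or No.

Total = 108 min; ⌈108/27⌉ = 4.
The bound of 4 does not rule out 4, but exhaustive search shows no assignment into 4 tape sides of capacity 27 min exists — the minimum is 5.

No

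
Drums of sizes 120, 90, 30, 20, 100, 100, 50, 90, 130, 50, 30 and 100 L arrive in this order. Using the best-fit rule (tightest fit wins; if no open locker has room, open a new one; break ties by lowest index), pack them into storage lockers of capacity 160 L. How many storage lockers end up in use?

7

  120 → locker 1 (new)  [load 120/160]
  90 → locker 2 (new)  [load 90/160]
  30 → locker 1  [load 150/160]
  20 → locker 2  [load 110/160]
  100 → locker 3 (new)  [load 100/160]
  100 → locker 4 (new)  [load 100/160]
  50 → locker 2  [load 160/160]
  90 → locker 5 (new)  [load 90/160]
  130 → locker 6 (new)  [load 130/160]
  50 → locker 3  [load 150/160]
  30 → locker 6  [load 160/160]
  100 → locker 7 (new)  [load 100/160]
7 storage lockers opened.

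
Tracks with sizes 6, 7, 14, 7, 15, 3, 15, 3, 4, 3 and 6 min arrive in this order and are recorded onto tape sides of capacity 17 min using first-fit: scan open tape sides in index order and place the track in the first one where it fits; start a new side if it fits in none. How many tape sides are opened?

  6 → side 1 (new)  [load 6/17]
  7 → side 1  [load 13/17]
  14 → side 2 (new)  [load 14/17]
  7 → side 3 (new)  [load 7/17]
  15 → side 4 (new)  [load 15/17]
  3 → side 1  [load 16/17]
  15 → side 5 (new)  [load 15/17]
  3 → side 2  [load 17/17]
  4 → side 3  [load 11/17]
  3 → side 3  [load 14/17]
  6 → side 6 (new)  [load 6/17]
6 tape sides opened.

6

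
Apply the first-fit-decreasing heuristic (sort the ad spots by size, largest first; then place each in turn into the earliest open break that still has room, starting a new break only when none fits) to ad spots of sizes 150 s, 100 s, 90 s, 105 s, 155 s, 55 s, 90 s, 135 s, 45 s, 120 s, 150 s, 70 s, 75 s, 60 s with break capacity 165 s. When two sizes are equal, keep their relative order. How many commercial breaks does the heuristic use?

9

Sorted descending: 155, 150, 150, 135, 120, 105, 100, 90, 90, 75, 70, 60, 55, 45.
  155 → break 1 (new)  [load 155/165]
  150 → break 2 (new)  [load 150/165]
  150 → break 3 (new)  [load 150/165]
  135 → break 4 (new)  [load 135/165]
  120 → break 5 (new)  [load 120/165]
  105 → break 6 (new)  [load 105/165]
  100 → break 7 (new)  [load 100/165]
  90 → break 8 (new)  [load 90/165]
  90 → break 9 (new)  [load 90/165]
  75 → break 8  [load 165/165]
  70 → break 9  [load 160/165]
  60 → break 6  [load 165/165]
  55 → break 7  [load 155/165]
  45 → break 5  [load 165/165]
9 commercial breaks opened.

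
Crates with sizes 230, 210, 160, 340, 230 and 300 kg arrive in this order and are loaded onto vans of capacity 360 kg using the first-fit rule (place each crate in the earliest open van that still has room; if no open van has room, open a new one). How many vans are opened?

6

  230 → van 1 (new)  [load 230/360]
  210 → van 2 (new)  [load 210/360]
  160 → van 3 (new)  [load 160/360]
  340 → van 4 (new)  [load 340/360]
  230 → van 5 (new)  [load 230/360]
  300 → van 6 (new)  [load 300/360]
6 vans opened.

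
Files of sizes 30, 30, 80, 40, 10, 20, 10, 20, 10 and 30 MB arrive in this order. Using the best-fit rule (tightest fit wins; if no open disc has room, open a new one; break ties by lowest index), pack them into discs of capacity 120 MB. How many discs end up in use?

  30 → disc 1 (new)  [load 30/120]
  30 → disc 1  [load 60/120]
  80 → disc 2 (new)  [load 80/120]
  40 → disc 2  [load 120/120]
  10 → disc 1  [load 70/120]
  20 → disc 1  [load 90/120]
  10 → disc 1  [load 100/120]
  20 → disc 1  [load 120/120]
  10 → disc 3 (new)  [load 10/120]
  30 → disc 3  [load 40/120]
3 discs opened.

3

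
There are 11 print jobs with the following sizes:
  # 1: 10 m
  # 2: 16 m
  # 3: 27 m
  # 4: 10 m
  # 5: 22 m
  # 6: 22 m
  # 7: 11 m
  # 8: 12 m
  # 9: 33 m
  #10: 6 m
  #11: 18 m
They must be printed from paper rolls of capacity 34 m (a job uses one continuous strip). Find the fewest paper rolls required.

6

Total = 33 + 27 + 22 + 22 + 18 + 16 + 12 + 11 + 10 + 10 + 6 = 187 m.
Lower bound: ⌈187/34⌉ = 6 paper rolls.
A packing using 6 paper rolls:
  roll 1: 33 = 33
  roll 2: 27 + 6 = 33
  roll 3: 22 + 12 = 34
  roll 4: 22 + 11 = 33
  roll 5: 18 + 16 = 34
  roll 6: 10 + 10 = 20
This matches the lower bound, so 6 is optimal.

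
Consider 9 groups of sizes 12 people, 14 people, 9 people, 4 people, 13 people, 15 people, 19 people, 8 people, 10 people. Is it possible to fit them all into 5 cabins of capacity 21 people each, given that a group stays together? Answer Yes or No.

No

Total = 104 people; ⌈104/21⌉ = 5.
The bound of 5 does not rule out 5, but exhaustive search shows no assignment into 5 cabins of capacity 21 people exists — the minimum is 6.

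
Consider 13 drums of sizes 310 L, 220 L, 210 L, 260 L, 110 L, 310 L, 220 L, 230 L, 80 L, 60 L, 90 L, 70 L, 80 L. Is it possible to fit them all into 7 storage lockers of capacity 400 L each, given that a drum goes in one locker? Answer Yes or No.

Yes

A valid assignment using 7 storage lockers:
  locker 1: 310 + 90 = 400
  locker 2: 310 + 80 = 390
  locker 3: 260 + 110 = 370
  locker 4: 230 + 80 + 70 = 380
  locker 5: 220 + 60 = 280
  locker 6: 220 = 220
  locker 7: 210 = 210
Every load is within 400 L, so 7 storage lockers suffice.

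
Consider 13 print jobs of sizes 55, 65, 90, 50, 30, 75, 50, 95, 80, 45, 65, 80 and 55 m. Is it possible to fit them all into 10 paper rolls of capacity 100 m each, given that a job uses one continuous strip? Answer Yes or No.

Yes

A valid assignment using 10 paper rolls:
  roll 1: 95 = 95
  roll 2: 90 = 90
  roll 3: 80 = 80
  roll 4: 80 = 80
  roll 5: 75 = 75
  roll 6: 65 + 30 = 95
  roll 7: 65 = 65
  roll 8: 55 + 45 = 100
  roll 9: 55 = 55
  roll 10: 50 + 50 = 100
Every load is within 100 m, so 10 paper rolls suffice.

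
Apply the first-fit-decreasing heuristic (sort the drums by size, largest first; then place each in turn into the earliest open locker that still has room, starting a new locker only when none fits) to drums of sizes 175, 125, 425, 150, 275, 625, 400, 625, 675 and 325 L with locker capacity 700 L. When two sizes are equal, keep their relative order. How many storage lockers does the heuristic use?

6

Sorted descending: 675, 625, 625, 425, 400, 325, 275, 175, 150, 125.
  675 → locker 1 (new)  [load 675/700]
  625 → locker 2 (new)  [load 625/700]
  625 → locker 3 (new)  [load 625/700]
  425 → locker 4 (new)  [load 425/700]
  400 → locker 5 (new)  [load 400/700]
  325 → locker 6 (new)  [load 325/700]
  275 → locker 4  [load 700/700]
  175 → locker 5  [load 575/700]
  150 → locker 6  [load 475/700]
  125 → locker 5  [load 700/700]
6 storage lockers opened.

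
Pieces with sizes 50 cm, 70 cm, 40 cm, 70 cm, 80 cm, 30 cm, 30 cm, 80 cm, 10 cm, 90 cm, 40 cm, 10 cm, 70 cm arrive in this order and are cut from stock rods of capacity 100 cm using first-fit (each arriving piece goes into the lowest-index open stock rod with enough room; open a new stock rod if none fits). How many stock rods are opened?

8

  50 → stock rod 1 (new)  [load 50/100]
  70 → stock rod 2 (new)  [load 70/100]
  40 → stock rod 1  [load 90/100]
  70 → stock rod 3 (new)  [load 70/100]
  80 → stock rod 4 (new)  [load 80/100]
  30 → stock rod 2  [load 100/100]
  30 → stock rod 3  [load 100/100]
  80 → stock rod 5 (new)  [load 80/100]
  10 → stock rod 1  [load 100/100]
  90 → stock rod 6 (new)  [load 90/100]
  40 → stock rod 7 (new)  [load 40/100]
  10 → stock rod 4  [load 90/100]
  70 → stock rod 8 (new)  [load 70/100]
8 stock rods opened.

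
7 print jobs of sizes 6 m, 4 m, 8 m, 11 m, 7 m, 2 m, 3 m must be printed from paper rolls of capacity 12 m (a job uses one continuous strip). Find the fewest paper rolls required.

4

Total = 11 + 8 + 7 + 6 + 4 + 3 + 2 = 41 m.
Lower bound: ⌈41/12⌉ = 4 paper rolls.
A packing using 4 paper rolls:
  roll 1: 11 = 11
  roll 2: 8 + 4 = 12
  roll 3: 7 + 3 + 2 = 12
  roll 4: 6 = 6
This matches the lower bound, so 4 is optimal.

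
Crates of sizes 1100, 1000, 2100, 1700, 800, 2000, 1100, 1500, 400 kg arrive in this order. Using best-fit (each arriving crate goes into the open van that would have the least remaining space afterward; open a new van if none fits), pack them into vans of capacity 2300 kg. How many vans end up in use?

  1100 → van 1 (new)  [load 1100/2300]
  1000 → van 1  [load 2100/2300]
  2100 → van 2 (new)  [load 2100/2300]
  1700 → van 3 (new)  [load 1700/2300]
  800 → van 4 (new)  [load 800/2300]
  2000 → van 5 (new)  [load 2000/2300]
  1100 → van 4  [load 1900/2300]
  1500 → van 6 (new)  [load 1500/2300]
  400 → van 4  [load 2300/2300]
6 vans opened.

6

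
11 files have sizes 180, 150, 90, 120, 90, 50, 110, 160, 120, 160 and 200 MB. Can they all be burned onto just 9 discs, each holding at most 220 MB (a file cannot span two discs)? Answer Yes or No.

A valid assignment using 8 discs:
  disc 1: 200 = 200
  disc 2: 180 = 180
  disc 3: 160 + 50 = 210
  disc 4: 160 = 160
  disc 5: 150 = 150
  disc 6: 120 + 90 = 210
  disc 7: 120 + 90 = 210
  disc 8: 110 = 110
That uses only 8 ≤ 9, so 9 discs are enough.

Yes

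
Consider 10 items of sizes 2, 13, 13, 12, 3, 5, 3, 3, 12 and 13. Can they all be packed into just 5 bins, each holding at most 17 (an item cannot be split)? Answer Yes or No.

Yes

A valid assignment using 5 bins:
  bin 1: 13 + 3 = 16
  bin 2: 13 + 3 = 16
  bin 3: 13 + 3 = 16
  bin 4: 12 + 5 = 17
  bin 5: 12 + 2 = 14
Every load is within 17, so 5 bins suffice.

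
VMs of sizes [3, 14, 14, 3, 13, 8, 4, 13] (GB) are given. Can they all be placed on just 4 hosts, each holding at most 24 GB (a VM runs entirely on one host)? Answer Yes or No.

A valid assignment using 4 hosts:
  host 1: 14 + 8 = 22
  host 2: 14 + 4 + 3 + 3 = 24
  host 3: 13 = 13
  host 4: 13 = 13
Every load is within 24 GB, so 4 hosts suffice.

Yes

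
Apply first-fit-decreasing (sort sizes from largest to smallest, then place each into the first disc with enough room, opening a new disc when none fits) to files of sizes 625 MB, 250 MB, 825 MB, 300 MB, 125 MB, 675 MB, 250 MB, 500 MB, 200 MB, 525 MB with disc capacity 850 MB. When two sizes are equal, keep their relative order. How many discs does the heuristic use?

Sorted descending: 825, 675, 625, 525, 500, 300, 250, 250, 200, 125.
  825 → disc 1 (new)  [load 825/850]
  675 → disc 2 (new)  [load 675/850]
  625 → disc 3 (new)  [load 625/850]
  525 → disc 4 (new)  [load 525/850]
  500 → disc 5 (new)  [load 500/850]
  300 → disc 4  [load 825/850]
  250 → disc 5  [load 750/850]
  250 → disc 6 (new)  [load 250/850]
  200 → disc 3  [load 825/850]
  125 → disc 2  [load 800/850]
6 discs opened.

6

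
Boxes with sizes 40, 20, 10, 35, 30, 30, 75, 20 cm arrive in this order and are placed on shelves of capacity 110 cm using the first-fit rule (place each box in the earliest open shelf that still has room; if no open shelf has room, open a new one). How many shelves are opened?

  40 → shelf 1 (new)  [load 40/110]
  20 → shelf 1  [load 60/110]
  10 → shelf 1  [load 70/110]
  35 → shelf 1  [load 105/110]
  30 → shelf 2 (new)  [load 30/110]
  30 → shelf 2  [load 60/110]
  75 → shelf 3 (new)  [load 75/110]
  20 → shelf 2  [load 80/110]
3 shelves opened.

3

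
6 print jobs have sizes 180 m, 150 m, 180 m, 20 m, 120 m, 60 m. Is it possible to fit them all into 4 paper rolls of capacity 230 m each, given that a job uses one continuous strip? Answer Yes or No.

Yes

A valid assignment using 4 paper rolls:
  roll 1: 180 + 20 = 200
  roll 2: 180 = 180
  roll 3: 150 + 60 = 210
  roll 4: 120 = 120
Every load is within 230 m, so 4 paper rolls suffice.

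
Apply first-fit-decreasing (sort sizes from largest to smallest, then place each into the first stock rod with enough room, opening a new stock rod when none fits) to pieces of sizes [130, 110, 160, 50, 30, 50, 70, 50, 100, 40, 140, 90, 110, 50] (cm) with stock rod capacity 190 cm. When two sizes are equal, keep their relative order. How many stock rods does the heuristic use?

Sorted descending: 160, 140, 130, 110, 110, 100, 90, 70, 50, 50, 50, 50, 40, 30.
  160 → stock rod 1 (new)  [load 160/190]
  140 → stock rod 2 (new)  [load 140/190]
  130 → stock rod 3 (new)  [load 130/190]
  110 → stock rod 4 (new)  [load 110/190]
  110 → stock rod 5 (new)  [load 110/190]
  100 → stock rod 6 (new)  [load 100/190]
  90 → stock rod 6  [load 190/190]
  70 → stock rod 4  [load 180/190]
  50 → stock rod 2  [load 190/190]
  50 → stock rod 3  [load 180/190]
  50 → stock rod 5  [load 160/190]
  50 → stock rod 7 (new)  [load 50/190]
  40 → stock rod 7  [load 90/190]
  30 → stock rod 1  [load 190/190]
7 stock rods opened.

7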